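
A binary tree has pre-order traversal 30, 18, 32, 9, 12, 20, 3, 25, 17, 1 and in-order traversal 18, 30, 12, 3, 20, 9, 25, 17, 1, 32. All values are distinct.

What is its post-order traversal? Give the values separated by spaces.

18 3 20 12 1 17 25 9 32 30

The first element of pre-order is the root; it splits in-order into left and right subtrees.
Root 30: left subtree has 1 node {18}, right has 8 {12, 3, 20, 9, 25, 17, 1, 32}.
  Root 32: left subtree has 7 nodes {12, 3, 20, 9, 25, 17, 1}, right has 0 { }.
    Root 9: left subtree has 3 nodes {12, 3, 20}, right has 3 {25, 17, 1}.
      Root 12: left subtree has 0 nodes { }, right has 2 {3, 20}.
        Root 20: left subtree has 1 node {3}, right has 0 { }.
      Root 25: left subtree has 0 nodes { }, right has 2 {17, 1}.
        Root 17: left subtree has 0 nodes { }, right has 1 {1}.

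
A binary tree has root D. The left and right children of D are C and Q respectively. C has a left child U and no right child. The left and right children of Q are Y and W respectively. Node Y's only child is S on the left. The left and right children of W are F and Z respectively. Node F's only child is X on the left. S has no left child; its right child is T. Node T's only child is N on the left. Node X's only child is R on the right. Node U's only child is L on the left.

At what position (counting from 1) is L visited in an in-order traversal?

In-order visits the left subtree, then the node, then the right subtree.
At D: go left to C.
  At C: go left to U.
    At U: go left to L.
      L is a leaf — visit L.
    Visit U.
    At U: no right child.
  Visit C.
  At C: no right child.
Visit D.
At D: go right to Q.
  At Q: go left to Y.
    At Y: go left to S.
      At S: no left child.
      Visit S.
      At S: go right to T.
        At T: go left to N.
          N is a leaf — visit N.
        Visit T.
        At T: no right child.
    Visit Y.
    At Y: no right child.
  Visit Q.
  At Q: go right to W.
    At W: go left to F.
      At F: go left to X.
        At X: no left child.
        Visit X.
        At X: go right to R.
          R is a leaf — visit R.
      Visit F.
      At F: no right child.
    Visit W.
    At W: go right to Z.
      Z is a leaf — visit Z.
Full in-order sequence: L, U, C, D, S, N, T, Y, Q, X, R, F, W, Z.

1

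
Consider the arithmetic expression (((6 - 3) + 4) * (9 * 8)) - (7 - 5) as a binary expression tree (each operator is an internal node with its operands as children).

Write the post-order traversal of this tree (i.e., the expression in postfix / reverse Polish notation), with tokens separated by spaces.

Post-order on an expression tree gives postfix notation: for each operator, emit left operand, right operand, then the operator.

6 3 - 4 + 9 8 * * 7 5 - -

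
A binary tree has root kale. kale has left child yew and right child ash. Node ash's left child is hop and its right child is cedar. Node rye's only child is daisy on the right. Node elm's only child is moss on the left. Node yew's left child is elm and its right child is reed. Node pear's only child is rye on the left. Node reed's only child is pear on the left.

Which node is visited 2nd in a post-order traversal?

elm

Post-order visits the left subtree, then the right subtree, then the node.
At kale: go left to yew.
  At yew: go left to elm.
    At elm: go left to moss.
      moss is a leaf — visit moss.
    At elm: no right child.
    Visit elm.
  At yew: go right to reed.
    At reed: go left to pear.
      At pear: go left to rye.
        At rye: no left child.
        At rye: go right to daisy.
          daisy is a leaf — visit daisy.
        Visit rye.
      At pear: no right child.
      Visit pear.
    At reed: no right child.
    Visit reed.
  Visit yew.
At kale: go right to ash.
  At ash: go left to hop.
    hop is a leaf — visit hop.
  At ash: go right to cedar.
    cedar is a leaf — visit cedar.
  Visit ash.
Visit kale.
Full post-order sequence: moss, elm, daisy, rye, pear, reed, yew, hop, cedar, ash, kale.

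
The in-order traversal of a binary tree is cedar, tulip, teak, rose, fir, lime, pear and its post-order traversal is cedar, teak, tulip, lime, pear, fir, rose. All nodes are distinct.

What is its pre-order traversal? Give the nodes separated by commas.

The last element of post-order is the root; it splits in-order into left and right subtrees.
Root rose: left subtree has 3 nodes {cedar, tulip, teak}, right has 3 {fir, lime, pear}.
  Root tulip: left subtree has 1 node {cedar}, right has 1 {teak}.
  Root fir: left subtree has 0 nodes { }, right has 2 {lime, pear}.
    Root pear: left subtree has 1 node {lime}, right has 0 { }.

rose, tulip, cedar, teak, fir, pear, lime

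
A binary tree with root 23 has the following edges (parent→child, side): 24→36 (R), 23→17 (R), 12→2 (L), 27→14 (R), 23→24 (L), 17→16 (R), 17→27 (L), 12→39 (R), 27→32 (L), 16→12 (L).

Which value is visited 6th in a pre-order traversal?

32

Pre-order visits the node, then its left subtree, then its right subtree.
Visit 23.
At 23: go left to 24.
  Visit 24.
  At 24: no left child.
  At 24: go right to 36.
    36 is a leaf — visit 36.
At 23: go right to 17.
  Visit 17.
  At 17: go left to 27.
    Visit 27.
    At 27: go left to 32.
      32 is a leaf — visit 32.
    At 27: go right to 14.
      14 is a leaf — visit 14.
  At 17: go right to 16.
    Visit 16.
    At 16: go left to 12.
      Visit 12.
      At 12: go left to 2.
        2 is a leaf — visit 2.
      At 12: go right to 39.
        39 is a leaf — visit 39.
    At 16: no right child.
Full pre-order sequence: 23, 24, 36, 17, 27, 32, 14, 16, 12, 2, 39.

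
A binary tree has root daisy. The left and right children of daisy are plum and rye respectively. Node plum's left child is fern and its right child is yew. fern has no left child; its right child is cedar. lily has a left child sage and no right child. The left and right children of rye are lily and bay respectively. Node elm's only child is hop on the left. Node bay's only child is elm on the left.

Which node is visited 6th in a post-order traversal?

Post-order visits the left subtree, then the right subtree, then the node.
At daisy: go left to plum.
  At plum: go left to fern.
    At fern: no left child.
    At fern: go right to cedar.
      cedar is a leaf — visit cedar.
    Visit fern.
  At plum: go right to yew.
    yew is a leaf — visit yew.
  Visit plum.
At daisy: go right to rye.
  At rye: go left to lily.
    At lily: go left to sage.
      sage is a leaf — visit sage.
    At lily: no right child.
    Visit lily.
  At rye: go right to bay.
    At bay: go left to elm.
      At elm: go left to hop.
        hop is a leaf — visit hop.
      At elm: no right child.
      Visit elm.
    At bay: no right child.
    Visit bay.
  Visit rye.
Visit daisy.
Full post-order sequence: cedar, fern, yew, plum, sage, lily, hop, elm, bay, rye, daisy.

lily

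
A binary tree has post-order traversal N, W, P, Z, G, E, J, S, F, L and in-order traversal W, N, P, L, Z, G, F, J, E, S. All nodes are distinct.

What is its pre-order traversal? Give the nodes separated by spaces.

L P W N F G Z S J E

The last element of post-order is the root; it splits in-order into left and right subtrees.
Root L: left subtree has 3 nodes {W, N, P}, right has 6 {Z, G, F, J, E, S}.
  Root P: left subtree has 2 nodes {W, N}, right has 0 { }.
    Root W: left subtree has 0 nodes { }, right has 1 {N}.
  Root F: left subtree has 2 nodes {Z, G}, right has 3 {J, E, S}.
    Root G: left subtree has 1 node {Z}, right has 0 { }.
    Root S: left subtree has 2 nodes {J, E}, right has 0 { }.
      Root J: left subtree has 0 nodes { }, right has 1 {E}.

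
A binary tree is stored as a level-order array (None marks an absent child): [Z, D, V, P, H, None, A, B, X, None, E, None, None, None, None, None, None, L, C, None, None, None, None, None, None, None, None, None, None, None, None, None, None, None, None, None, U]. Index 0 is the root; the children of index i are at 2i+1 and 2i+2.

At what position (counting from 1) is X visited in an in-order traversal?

In-order visits the left subtree, then the node, then the right subtree.
At Z: go left to D.
  At D: go left to P.
    At P: go left to B.
      B is a leaf — visit B.
    Visit P.
    At P: go right to X.
      At X: go left to L.
        At L: no left child.
        Visit L.
        At L: go right to U.
          U is a leaf — visit U.
      Visit X.
      At X: go right to C.
        C is a leaf — visit C.
  Visit D.
  At D: go right to H.
    At H: no left child.
    Visit H.
    At H: go right to E.
      E is a leaf — visit E.
Visit Z.
At Z: go right to V.
  At V: no left child.
  Visit V.
  At V: go right to A.
    A is a leaf — visit A.
Full in-order sequence: B, P, L, U, X, C, D, H, E, Z, V, A.

5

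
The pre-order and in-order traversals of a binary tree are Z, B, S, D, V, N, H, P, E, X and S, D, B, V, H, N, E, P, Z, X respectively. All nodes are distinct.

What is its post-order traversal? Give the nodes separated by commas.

The first element of pre-order is the root; it splits in-order into left and right subtrees.
Root Z: left subtree has 8 nodes {S, D, B, V, H, N, E, P}, right has 1 {X}.
  Root B: left subtree has 2 nodes {S, D}, right has 5 {V, H, N, E, P}.
    Root S: left subtree has 0 nodes { }, right has 1 {D}.
    Root V: left subtree has 0 nodes { }, right has 4 {H, N, E, P}.
      Root N: left subtree has 1 node {H}, right has 2 {E, P}.
        Root P: left subtree has 1 node {E}, right has 0 { }.

D, S, H, E, P, N, V, B, X, Z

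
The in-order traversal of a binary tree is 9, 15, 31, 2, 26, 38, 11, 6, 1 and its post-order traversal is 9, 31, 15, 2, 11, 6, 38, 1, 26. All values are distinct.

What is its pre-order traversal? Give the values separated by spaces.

The last element of post-order is the root; it splits in-order into left and right subtrees.
Root 26: left subtree has 4 nodes {9, 15, 31, 2}, right has 4 {38, 11, 6, 1}.
  Root 2: left subtree has 3 nodes {9, 15, 31}, right has 0 { }.
    Root 15: left subtree has 1 node {9}, right has 1 {31}.
  Root 1: left subtree has 3 nodes {38, 11, 6}, right has 0 { }.
    Root 38: left subtree has 0 nodes { }, right has 2 {11, 6}.
      Root 6: left subtree has 1 node {11}, right has 0 { }.

26 2 15 9 31 1 38 6 11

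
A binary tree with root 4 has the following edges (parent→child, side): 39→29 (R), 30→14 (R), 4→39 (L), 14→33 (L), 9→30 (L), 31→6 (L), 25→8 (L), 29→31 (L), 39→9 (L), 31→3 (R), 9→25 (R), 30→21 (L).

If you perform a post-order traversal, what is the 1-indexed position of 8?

5

Post-order visits the left subtree, then the right subtree, then the node.
At 4: go left to 39.
  At 39: go left to 9.
    At 9: go left to 30.
      At 30: go left to 21.
        21 is a leaf — visit 21.
      At 30: go right to 14.
        At 14: go left to 33.
          33 is a leaf — visit 33.
        At 14: no right child.
        Visit 14.
      Visit 30.
    At 9: go right to 25.
      At 25: go left to 8.
        8 is a leaf — visit 8.
      At 25: no right child.
      Visit 25.
    Visit 9.
  At 39: go right to 29.
    At 29: go left to 31.
      At 31: go left to 6.
        6 is a leaf — visit 6.
      At 31: go right to 3.
        3 is a leaf — visit 3.
      Visit 31.
    At 29: no right child.
    Visit 29.
  Visit 39.
At 4: no right child.
Visit 4.
Full post-order sequence: 21, 33, 14, 30, 8, 25, 9, 6, 3, 31, 29, 39, 4.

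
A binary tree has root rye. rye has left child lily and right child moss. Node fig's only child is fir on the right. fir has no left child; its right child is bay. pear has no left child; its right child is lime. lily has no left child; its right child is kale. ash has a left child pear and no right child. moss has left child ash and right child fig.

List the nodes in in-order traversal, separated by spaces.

lily kale rye pear lime ash moss fig fir bay

In-order visits the left subtree, then the node, then the right subtree.
At rye: go left to lily.
  At lily: no left child.
  Visit lily.
  At lily: go right to kale.
    kale is a leaf — visit kale.
Visit rye.
At rye: go right to moss.
  At moss: go left to ash.
    At ash: go left to pear.
      At pear: no left child.
      Visit pear.
      At pear: go right to lime.
        lime is a leaf — visit lime.
    Visit ash.
    At ash: no right child.
  Visit moss.
  At moss: go right to fig.
    At fig: no left child.
    Visit fig.
    At fig: go right to fir.
      At fir: no left child.
      Visit fir.
      At fir: go right to bay.
        bay is a leaf — visit bay.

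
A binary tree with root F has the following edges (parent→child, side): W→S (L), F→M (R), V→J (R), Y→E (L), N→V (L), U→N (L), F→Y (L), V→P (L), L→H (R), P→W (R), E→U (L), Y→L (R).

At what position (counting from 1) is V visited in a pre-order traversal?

6

Pre-order visits the node, then its left subtree, then its right subtree.
Visit F.
At F: go left to Y.
  Visit Y.
  At Y: go left to E.
    Visit E.
    At E: go left to U.
      Visit U.
      At U: go left to N.
        Visit N.
        At N: go left to V.
          Visit V.
          At V: go left to P.
            Visit P.
            At P: no left child.
            At P: go right to W.
              Visit W.
              At W: go left to S.
                S is a leaf — visit S.
              At W: no right child.
          At V: go right to J.
            J is a leaf — visit J.
        At N: no right child.
      At U: no right child.
    At E: no right child.
  At Y: go right to L.
    Visit L.
    At L: no left child.
    At L: go right to H.
      H is a leaf — visit H.
At F: go right to M.
  M is a leaf — visit M.
Full pre-order sequence: F, Y, E, U, N, V, P, W, S, J, L, H, M.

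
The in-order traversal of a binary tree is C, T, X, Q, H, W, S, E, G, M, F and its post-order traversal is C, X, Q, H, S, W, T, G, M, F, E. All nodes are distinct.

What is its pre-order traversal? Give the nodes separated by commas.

The last element of post-order is the root; it splits in-order into left and right subtrees.
Root E: left subtree has 7 nodes {C, T, X, Q, H, W, S}, right has 3 {G, M, F}.
  Root T: left subtree has 1 node {C}, right has 5 {X, Q, H, W, S}.
    Root W: left subtree has 3 nodes {X, Q, H}, right has 1 {S}.
      Root H: left subtree has 2 nodes {X, Q}, right has 0 { }.
        Root Q: left subtree has 1 node {X}, right has 0 { }.
  Root F: left subtree has 2 nodes {G, M}, right has 0 { }.
    Root M: left subtree has 1 node {G}, right has 0 { }.

E, T, C, W, H, Q, X, S, F, M, G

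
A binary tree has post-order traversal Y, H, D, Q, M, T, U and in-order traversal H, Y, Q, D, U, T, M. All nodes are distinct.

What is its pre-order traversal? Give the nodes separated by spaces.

U Q H Y D T M

The last element of post-order is the root; it splits in-order into left and right subtrees.
Root U: left subtree has 4 nodes {H, Y, Q, D}, right has 2 {T, M}.
  Root Q: left subtree has 2 nodes {H, Y}, right has 1 {D}.
    Root H: left subtree has 0 nodes { }, right has 1 {Y}.
  Root T: left subtree has 0 nodes { }, right has 1 {M}.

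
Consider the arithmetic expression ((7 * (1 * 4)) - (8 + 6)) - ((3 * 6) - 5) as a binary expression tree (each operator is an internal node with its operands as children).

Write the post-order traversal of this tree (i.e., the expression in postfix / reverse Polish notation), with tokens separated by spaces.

Post-order on an expression tree gives postfix notation: for each operator, emit left operand, right operand, then the operator.

7 1 4 * * 8 6 + - 3 6 * 5 - -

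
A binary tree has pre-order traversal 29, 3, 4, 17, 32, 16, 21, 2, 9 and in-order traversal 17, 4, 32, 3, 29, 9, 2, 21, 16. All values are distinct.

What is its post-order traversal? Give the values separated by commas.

17, 32, 4, 3, 9, 2, 21, 16, 29

The first element of pre-order is the root; it splits in-order into left and right subtrees.
Root 29: left subtree has 4 nodes {17, 4, 32, 3}, right has 4 {9, 2, 21, 16}.
  Root 3: left subtree has 3 nodes {17, 4, 32}, right has 0 { }.
    Root 4: left subtree has 1 node {17}, right has 1 {32}.
  Root 16: left subtree has 3 nodes {9, 2, 21}, right has 0 { }.
    Root 21: left subtree has 2 nodes {9, 2}, right has 0 { }.
      Root 2: left subtree has 1 node {9}, right has 0 { }.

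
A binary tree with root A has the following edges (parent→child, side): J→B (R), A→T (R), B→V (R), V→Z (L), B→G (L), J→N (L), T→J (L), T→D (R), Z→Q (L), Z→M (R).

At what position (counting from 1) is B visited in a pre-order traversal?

5

Pre-order visits the node, then its left subtree, then its right subtree.
Visit A.
At A: no left child.
At A: go right to T.
  Visit T.
  At T: go left to J.
    Visit J.
    At J: go left to N.
      N is a leaf — visit N.
    At J: go right to B.
      Visit B.
      At B: go left to G.
        G is a leaf — visit G.
      At B: go right to V.
        Visit V.
        At V: go left to Z.
          Visit Z.
          At Z: go left to Q.
            Q is a leaf — visit Q.
          At Z: go right to M.
            M is a leaf — visit M.
        At V: no right child.
  At T: go right to D.
    D is a leaf — visit D.
Full pre-order sequence: A, T, J, N, B, G, V, Z, Q, M, D.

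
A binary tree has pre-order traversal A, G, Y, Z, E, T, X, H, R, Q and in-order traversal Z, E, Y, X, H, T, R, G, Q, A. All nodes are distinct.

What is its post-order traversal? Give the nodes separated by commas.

The first element of pre-order is the root; it splits in-order into left and right subtrees.
Root A: left subtree has 9 nodes {Z, E, Y, X, H, T, R, G, Q}, right has 0 { }.
  Root G: left subtree has 7 nodes {Z, E, Y, X, H, T, R}, right has 1 {Q}.
    Root Y: left subtree has 2 nodes {Z, E}, right has 4 {X, H, T, R}.
      Root Z: left subtree has 0 nodes { }, right has 1 {E}.
      Root T: left subtree has 2 nodes {X, H}, right has 1 {R}.
        Root X: left subtree has 0 nodes { }, right has 1 {H}.

E, Z, H, X, R, T, Y, Q, G, A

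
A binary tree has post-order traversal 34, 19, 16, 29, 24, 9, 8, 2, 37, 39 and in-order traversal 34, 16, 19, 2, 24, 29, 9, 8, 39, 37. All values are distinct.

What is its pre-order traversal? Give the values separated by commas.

The last element of post-order is the root; it splits in-order into left and right subtrees.
Root 39: left subtree has 8 nodes {34, 16, 19, 2, 24, 29, 9, 8}, right has 1 {37}.
  Root 2: left subtree has 3 nodes {34, 16, 19}, right has 4 {24, 29, 9, 8}.
    Root 16: left subtree has 1 node {34}, right has 1 {19}.
    Root 8: left subtree has 3 nodes {24, 29, 9}, right has 0 { }.
      Root 9: left subtree has 2 nodes {24, 29}, right has 0 { }.
        Root 24: left subtree has 0 nodes { }, right has 1 {29}.

39, 2, 16, 34, 19, 8, 9, 24, 29, 37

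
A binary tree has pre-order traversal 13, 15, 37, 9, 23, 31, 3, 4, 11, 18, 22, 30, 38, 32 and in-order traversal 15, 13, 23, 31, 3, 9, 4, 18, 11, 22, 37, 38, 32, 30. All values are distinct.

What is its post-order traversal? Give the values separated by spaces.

15 3 31 23 18 22 11 4 9 32 38 30 37 13

The first element of pre-order is the root; it splits in-order into left and right subtrees.
Root 13: left subtree has 1 node {15}, right has 12 {23, 31, 3, 9, 4, 18, 11, 22, 37, 38, 32, 30}.
  Root 37: left subtree has 8 nodes {23, 31, 3, 9, 4, 18, 11, 22}, right has 3 {38, 32, 30}.
    Root 9: left subtree has 3 nodes {23, 31, 3}, right has 4 {4, 18, 11, 22}.
      Root 23: left subtree has 0 nodes { }, right has 2 {31, 3}.
        Root 31: left subtree has 0 nodes { }, right has 1 {3}.
      Root 4: left subtree has 0 nodes { }, right has 3 {18, 11, 22}.
        Root 11: left subtree has 1 node {18}, right has 1 {22}.
    Root 30: left subtree has 2 nodes {38, 32}, right has 0 { }.
      Root 38: left subtree has 0 nodes { }, right has 1 {32}.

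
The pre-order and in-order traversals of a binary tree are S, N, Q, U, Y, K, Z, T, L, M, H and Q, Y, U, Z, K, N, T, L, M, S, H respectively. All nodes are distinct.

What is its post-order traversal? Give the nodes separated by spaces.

The first element of pre-order is the root; it splits in-order into left and right subtrees.
Root S: left subtree has 9 nodes {Q, Y, U, Z, K, N, T, L, M}, right has 1 {H}.
  Root N: left subtree has 5 nodes {Q, Y, U, Z, K}, right has 3 {T, L, M}.
    Root Q: left subtree has 0 nodes { }, right has 4 {Y, U, Z, K}.
      Root U: left subtree has 1 node {Y}, right has 2 {Z, K}.
        Root K: left subtree has 1 node {Z}, right has 0 { }.
    Root T: left subtree has 0 nodes { }, right has 2 {L, M}.
      Root L: left subtree has 0 nodes { }, right has 1 {M}.

Y Z K U Q M L T N H S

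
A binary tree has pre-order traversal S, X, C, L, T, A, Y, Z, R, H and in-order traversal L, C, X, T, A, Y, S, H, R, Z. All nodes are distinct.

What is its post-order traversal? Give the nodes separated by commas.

L, C, Y, A, T, X, H, R, Z, S

The first element of pre-order is the root; it splits in-order into left and right subtrees.
Root S: left subtree has 6 nodes {L, C, X, T, A, Y}, right has 3 {H, R, Z}.
  Root X: left subtree has 2 nodes {L, C}, right has 3 {T, A, Y}.
    Root C: left subtree has 1 node {L}, right has 0 { }.
    Root T: left subtree has 0 nodes { }, right has 2 {A, Y}.
      Root A: left subtree has 0 nodes { }, right has 1 {Y}.
  Root Z: left subtree has 2 nodes {H, R}, right has 0 { }.
    Root R: left subtree has 1 node {H}, right has 0 { }.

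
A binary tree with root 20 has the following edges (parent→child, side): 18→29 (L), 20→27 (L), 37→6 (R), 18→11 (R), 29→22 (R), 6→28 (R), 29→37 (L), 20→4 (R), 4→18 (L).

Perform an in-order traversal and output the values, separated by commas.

In-order visits the left subtree, then the node, then the right subtree.
At 20: go left to 27.
  27 is a leaf — visit 27.
Visit 20.
At 20: go right to 4.
  At 4: go left to 18.
    At 18: go left to 29.
      At 29: go left to 37.
        At 37: no left child.
        Visit 37.
        At 37: go right to 6.
          At 6: no left child.
          Visit 6.
          At 6: go right to 28.
            28 is a leaf — visit 28.
      Visit 29.
      At 29: go right to 22.
        22 is a leaf — visit 22.
    Visit 18.
    At 18: go right to 11.
      11 is a leaf — visit 11.
  Visit 4.
  At 4: no right child.

27, 20, 37, 6, 28, 29, 22, 18, 11, 4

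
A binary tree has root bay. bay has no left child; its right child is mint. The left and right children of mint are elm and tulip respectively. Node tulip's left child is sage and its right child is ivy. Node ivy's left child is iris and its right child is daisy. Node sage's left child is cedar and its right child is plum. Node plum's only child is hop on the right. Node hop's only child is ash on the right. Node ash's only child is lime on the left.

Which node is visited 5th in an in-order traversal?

In-order visits the left subtree, then the node, then the right subtree.
At bay: no left child.
Visit bay.
At bay: go right to mint.
  At mint: go left to elm.
    elm is a leaf — visit elm.
  Visit mint.
  At mint: go right to tulip.
    At tulip: go left to sage.
      At sage: go left to cedar.
        cedar is a leaf — visit cedar.
      Visit sage.
      At sage: go right to plum.
        At plum: no left child.
        Visit plum.
        At plum: go right to hop.
          At hop: no left child.
          Visit hop.
          At hop: go right to ash.
            At ash: go left to lime.
              lime is a leaf — visit lime.
            Visit ash.
            At ash: no right child.
    Visit tulip.
    At tulip: go right to ivy.
      At ivy: go left to iris.
        iris is a leaf — visit iris.
      Visit ivy.
      At ivy: go right to daisy.
        daisy is a leaf — visit daisy.
Full in-order sequence: bay, elm, mint, cedar, sage, plum, hop, lime, ash, tulip, iris, ivy, daisy.

sage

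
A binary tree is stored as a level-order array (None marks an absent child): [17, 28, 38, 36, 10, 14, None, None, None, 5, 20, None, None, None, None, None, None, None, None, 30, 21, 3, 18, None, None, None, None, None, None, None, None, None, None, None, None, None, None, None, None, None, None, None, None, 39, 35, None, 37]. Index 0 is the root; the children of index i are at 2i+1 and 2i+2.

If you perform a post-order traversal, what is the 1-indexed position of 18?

9

Post-order visits the left subtree, then the right subtree, then the node.
At 17: go left to 28.
  At 28: go left to 36.
    36 is a leaf — visit 36.
  At 28: go right to 10.
    At 10: go left to 5.
      At 5: go left to 30.
        30 is a leaf — visit 30.
      At 5: go right to 21.
        21 is a leaf — visit 21.
      Visit 5.
    At 10: go right to 20.
      At 20: go left to 3.
        At 3: go left to 39.
          39 is a leaf — visit 39.
        At 3: go right to 35.
          35 is a leaf — visit 35.
        Visit 3.
      At 20: go right to 18.
        At 18: no left child.
        At 18: go right to 37.
          37 is a leaf — visit 37.
        Visit 18.
      Visit 20.
    Visit 10.
  Visit 28.
At 17: go right to 38.
  At 38: go left to 14.
    14 is a leaf — visit 14.
  At 38: no right child.
  Visit 38.
Visit 17.
Full post-order sequence: 36, 30, 21, 5, 39, 35, 3, 37, 18, 20, 10, 28, 14, 38, 17.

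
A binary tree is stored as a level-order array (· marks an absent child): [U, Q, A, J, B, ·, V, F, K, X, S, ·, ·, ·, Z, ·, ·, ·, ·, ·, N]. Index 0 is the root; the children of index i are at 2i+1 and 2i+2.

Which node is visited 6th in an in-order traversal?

N

In-order visits the left subtree, then the node, then the right subtree.
At U: go left to Q.
  At Q: go left to J.
    At J: go left to F.
      F is a leaf — visit F.
    Visit J.
    At J: go right to K.
      K is a leaf — visit K.
  Visit Q.
  At Q: go right to B.
    At B: go left to X.
      At X: no left child.
      Visit X.
      At X: go right to N.
        N is a leaf — visit N.
    Visit B.
    At B: go right to S.
      S is a leaf — visit S.
Visit U.
At U: go right to A.
  At A: no left child.
  Visit A.
  At A: go right to V.
    At V: no left child.
    Visit V.
    At V: go right to Z.
      Z is a leaf — visit Z.
Full in-order sequence: F, J, K, Q, X, N, B, S, U, A, V, Z.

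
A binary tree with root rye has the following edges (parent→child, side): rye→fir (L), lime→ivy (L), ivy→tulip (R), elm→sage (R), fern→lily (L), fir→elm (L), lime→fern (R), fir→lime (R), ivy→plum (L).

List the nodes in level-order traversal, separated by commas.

rye, fir, elm, lime, sage, ivy, fern, plum, tulip, lily

Level-order visits nodes level by level from the root, left to right within each level.
Level 0: rye
Level 1: fir
Level 2: elm, lime
Level 3: sage, ivy, fern
Level 4: plum, tulip, lily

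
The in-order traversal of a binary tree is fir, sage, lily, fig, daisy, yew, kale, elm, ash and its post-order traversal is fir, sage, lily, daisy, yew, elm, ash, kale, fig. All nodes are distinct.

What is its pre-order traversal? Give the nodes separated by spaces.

The last element of post-order is the root; it splits in-order into left and right subtrees.
Root fig: left subtree has 3 nodes {fir, sage, lily}, right has 5 {daisy, yew, kale, elm, ash}.
  Root lily: left subtree has 2 nodes {fir, sage}, right has 0 { }.
    Root sage: left subtree has 1 node {fir}, right has 0 { }.
  Root kale: left subtree has 2 nodes {daisy, yew}, right has 2 {elm, ash}.
    Root yew: left subtree has 1 node {daisy}, right has 0 { }.
    Root ash: left subtree has 1 node {elm}, right has 0 { }.

fig lily sage fir kale yew daisy ash elm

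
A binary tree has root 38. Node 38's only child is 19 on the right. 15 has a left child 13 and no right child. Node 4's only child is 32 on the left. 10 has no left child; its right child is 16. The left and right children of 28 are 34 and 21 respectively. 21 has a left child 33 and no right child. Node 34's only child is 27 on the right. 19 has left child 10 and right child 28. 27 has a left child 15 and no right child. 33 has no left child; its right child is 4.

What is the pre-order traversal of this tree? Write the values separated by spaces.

Pre-order visits the node, then its left subtree, then its right subtree.
Visit 38.
At 38: no left child.
At 38: go right to 19.
  Visit 19.
  At 19: go left to 10.
    Visit 10.
    At 10: no left child.
    At 10: go right to 16.
      16 is a leaf — visit 16.
  At 19: go right to 28.
    Visit 28.
    At 28: go left to 34.
      Visit 34.
      At 34: no left child.
      At 34: go right to 27.
        Visit 27.
        At 27: go left to 15.
          Visit 15.
          At 15: go left to 13.
            13 is a leaf — visit 13.
          At 15: no right child.
        At 27: no right child.
    At 28: go right to 21.
      Visit 21.
      At 21: go left to 33.
        Visit 33.
        At 33: no left child.
        At 33: go right to 4.
          Visit 4.
          At 4: go left to 32.
            32 is a leaf — visit 32.
          At 4: no right child.
      At 21: no right child.

38 19 10 16 28 34 27 15 13 21 33 4 32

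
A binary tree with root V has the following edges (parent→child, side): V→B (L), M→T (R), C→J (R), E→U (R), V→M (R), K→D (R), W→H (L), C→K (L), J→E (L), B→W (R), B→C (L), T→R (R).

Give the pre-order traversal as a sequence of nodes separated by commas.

V, B, C, K, D, J, E, U, W, H, M, T, R

Pre-order visits the node, then its left subtree, then its right subtree.
Visit V.
At V: go left to B.
  Visit B.
  At B: go left to C.
    Visit C.
    At C: go left to K.
      Visit K.
      At K: no left child.
      At K: go right to D.
        D is a leaf — visit D.
    At C: go right to J.
      Visit J.
      At J: go left to E.
        Visit E.
        At E: no left child.
        At E: go right to U.
          U is a leaf — visit U.
      At J: no right child.
  At B: go right to W.
    Visit W.
    At W: go left to H.
      H is a leaf — visit H.
    At W: no right child.
At V: go right to M.
  Visit M.
  At M: no left child.
  At M: go right to T.
    Visit T.
    At T: no left child.
    At T: go right to R.
      R is a leaf — visit R.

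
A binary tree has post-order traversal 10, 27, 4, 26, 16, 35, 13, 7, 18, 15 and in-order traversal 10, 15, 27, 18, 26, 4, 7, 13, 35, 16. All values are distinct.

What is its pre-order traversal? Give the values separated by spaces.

15 10 18 27 7 26 4 13 35 16

The last element of post-order is the root; it splits in-order into left and right subtrees.
Root 15: left subtree has 1 node {10}, right has 8 {27, 18, 26, 4, 7, 13, 35, 16}.
  Root 18: left subtree has 1 node {27}, right has 6 {26, 4, 7, 13, 35, 16}.
    Root 7: left subtree has 2 nodes {26, 4}, right has 3 {13, 35, 16}.
      Root 26: left subtree has 0 nodes { }, right has 1 {4}.
      Root 13: left subtree has 0 nodes { }, right has 2 {35, 16}.
        Root 35: left subtree has 0 nodes { }, right has 1 {16}.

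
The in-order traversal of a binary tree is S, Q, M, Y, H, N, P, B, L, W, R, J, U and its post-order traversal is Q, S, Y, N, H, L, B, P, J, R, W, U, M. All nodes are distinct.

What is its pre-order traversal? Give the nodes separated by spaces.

M S Q U W P H Y N B L R J

The last element of post-order is the root; it splits in-order into left and right subtrees.
Root M: left subtree has 2 nodes {S, Q}, right has 10 {Y, H, N, P, B, L, W, R, J, U}.
  Root S: left subtree has 0 nodes { }, right has 1 {Q}.
  Root U: left subtree has 9 nodes {Y, H, N, P, B, L, W, R, J}, right has 0 { }.
    Root W: left subtree has 6 nodes {Y, H, N, P, B, L}, right has 2 {R, J}.
      Root P: left subtree has 3 nodes {Y, H, N}, right has 2 {B, L}.
        Root H: left subtree has 1 node {Y}, right has 1 {N}.
        Root B: left subtree has 0 nodes { }, right has 1 {L}.
      Root R: left subtree has 0 nodes { }, right has 1 {J}.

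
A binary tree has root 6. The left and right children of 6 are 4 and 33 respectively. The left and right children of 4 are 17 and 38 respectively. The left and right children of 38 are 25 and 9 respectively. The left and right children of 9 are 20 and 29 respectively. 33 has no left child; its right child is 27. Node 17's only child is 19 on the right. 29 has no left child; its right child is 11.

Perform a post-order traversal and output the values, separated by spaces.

Post-order visits the left subtree, then the right subtree, then the node.
At 6: go left to 4.
  At 4: go left to 17.
    At 17: no left child.
    At 17: go right to 19.
      19 is a leaf — visit 19.
    Visit 17.
  At 4: go right to 38.
    At 38: go left to 25.
      25 is a leaf — visit 25.
    At 38: go right to 9.
      At 9: go left to 20.
        20 is a leaf — visit 20.
      At 9: go right to 29.
        At 29: no left child.
        At 29: go right to 11.
          11 is a leaf — visit 11.
        Visit 29.
      Visit 9.
    Visit 38.
  Visit 4.
At 6: go right to 33.
  At 33: no left child.
  At 33: go right to 27.
    27 is a leaf — visit 27.
  Visit 33.
Visit 6.

19 17 25 20 11 29 9 38 4 27 33 6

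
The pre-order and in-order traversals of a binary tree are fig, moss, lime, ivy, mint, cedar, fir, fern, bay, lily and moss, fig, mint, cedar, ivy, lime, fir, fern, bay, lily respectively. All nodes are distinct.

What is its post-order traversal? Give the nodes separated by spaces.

The first element of pre-order is the root; it splits in-order into left and right subtrees.
Root fig: left subtree has 1 node {moss}, right has 8 {mint, cedar, ivy, lime, fir, fern, bay, lily}.
  Root lime: left subtree has 3 nodes {mint, cedar, ivy}, right has 4 {fir, fern, bay, lily}.
    Root ivy: left subtree has 2 nodes {mint, cedar}, right has 0 { }.
      Root mint: left subtree has 0 nodes { }, right has 1 {cedar}.
    Root fir: left subtree has 0 nodes { }, right has 3 {fern, bay, lily}.
      Root fern: left subtree has 0 nodes { }, right has 2 {bay, lily}.
        Root bay: left subtree has 0 nodes { }, right has 1 {lily}.

moss cedar mint ivy lily bay fern fir lime fig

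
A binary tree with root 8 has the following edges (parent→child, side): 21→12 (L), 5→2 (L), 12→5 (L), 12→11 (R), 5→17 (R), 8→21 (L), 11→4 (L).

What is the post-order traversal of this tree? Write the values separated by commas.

Post-order visits the left subtree, then the right subtree, then the node.
At 8: go left to 21.
  At 21: go left to 12.
    At 12: go left to 5.
      At 5: go left to 2.
        2 is a leaf — visit 2.
      At 5: go right to 17.
        17 is a leaf — visit 17.
      Visit 5.
    At 12: go right to 11.
      At 11: go left to 4.
        4 is a leaf — visit 4.
      At 11: no right child.
      Visit 11.
    Visit 12.
  At 21: no right child.
  Visit 21.
At 8: no right child.
Visit 8.

2, 17, 5, 4, 11, 12, 21, 8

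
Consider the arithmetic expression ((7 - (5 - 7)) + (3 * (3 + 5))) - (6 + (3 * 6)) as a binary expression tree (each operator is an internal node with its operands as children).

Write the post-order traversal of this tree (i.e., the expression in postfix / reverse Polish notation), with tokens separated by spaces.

7 5 7 - - 3 3 5 + * + 6 3 6 * + -

Post-order on an expression tree gives postfix notation: for each operator, emit left operand, right operand, then the operator.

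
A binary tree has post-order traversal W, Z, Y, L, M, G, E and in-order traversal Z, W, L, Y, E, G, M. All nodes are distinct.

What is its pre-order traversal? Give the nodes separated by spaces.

E L Z W Y G M

The last element of post-order is the root; it splits in-order into left and right subtrees.
Root E: left subtree has 4 nodes {Z, W, L, Y}, right has 2 {G, M}.
  Root L: left subtree has 2 nodes {Z, W}, right has 1 {Y}.
    Root Z: left subtree has 0 nodes { }, right has 1 {W}.
  Root G: left subtree has 0 nodes { }, right has 1 {M}.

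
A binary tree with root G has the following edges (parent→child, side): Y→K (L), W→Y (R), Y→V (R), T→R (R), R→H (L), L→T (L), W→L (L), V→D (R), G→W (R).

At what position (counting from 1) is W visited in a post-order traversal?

9

Post-order visits the left subtree, then the right subtree, then the node.
At G: no left child.
At G: go right to W.
  At W: go left to L.
    At L: go left to T.
      At T: no left child.
      At T: go right to R.
        At R: go left to H.
          H is a leaf — visit H.
        At R: no right child.
        Visit R.
      Visit T.
    At L: no right child.
    Visit L.
  At W: go right to Y.
    At Y: go left to K.
      K is a leaf — visit K.
    At Y: go right to V.
      At V: no left child.
      At V: go right to D.
        D is a leaf — visit D.
      Visit V.
    Visit Y.
  Visit W.
Visit G.
Full post-order sequence: H, R, T, L, K, D, V, Y, W, G.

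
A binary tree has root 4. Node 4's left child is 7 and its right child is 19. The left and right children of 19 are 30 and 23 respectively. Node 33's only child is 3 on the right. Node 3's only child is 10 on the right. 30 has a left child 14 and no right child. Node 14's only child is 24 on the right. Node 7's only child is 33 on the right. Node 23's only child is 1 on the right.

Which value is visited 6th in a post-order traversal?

14

Post-order visits the left subtree, then the right subtree, then the node.
At 4: go left to 7.
  At 7: no left child.
  At 7: go right to 33.
    At 33: no left child.
    At 33: go right to 3.
      At 3: no left child.
      At 3: go right to 10.
        10 is a leaf — visit 10.
      Visit 3.
    Visit 33.
  Visit 7.
At 4: go right to 19.
  At 19: go left to 30.
    At 30: go left to 14.
      At 14: no left child.
      At 14: go right to 24.
        24 is a leaf — visit 24.
      Visit 14.
    At 30: no right child.
    Visit 30.
  At 19: go right to 23.
    At 23: no left child.
    At 23: go right to 1.
      1 is a leaf — visit 1.
    Visit 23.
  Visit 19.
Visit 4.
Full post-order sequence: 10, 3, 33, 7, 24, 14, 30, 1, 23, 19, 4.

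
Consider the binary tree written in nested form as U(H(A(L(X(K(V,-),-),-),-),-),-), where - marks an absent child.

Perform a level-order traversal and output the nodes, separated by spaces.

U H A L X K V

Level-order visits nodes level by level from the root, left to right within each level.
Level 0: U
Level 1: H
Level 2: A
Level 3: L
Level 4: X
Level 5: K
Level 6: V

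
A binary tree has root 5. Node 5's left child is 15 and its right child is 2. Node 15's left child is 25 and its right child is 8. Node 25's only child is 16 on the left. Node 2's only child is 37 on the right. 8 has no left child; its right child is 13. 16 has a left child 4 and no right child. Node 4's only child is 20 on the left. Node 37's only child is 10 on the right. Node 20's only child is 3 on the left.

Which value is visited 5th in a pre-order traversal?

Pre-order visits the node, then its left subtree, then its right subtree.
Visit 5.
At 5: go left to 15.
  Visit 15.
  At 15: go left to 25.
    Visit 25.
    At 25: go left to 16.
      Visit 16.
      At 16: go left to 4.
        Visit 4.
        At 4: go left to 20.
          Visit 20.
          At 20: go left to 3.
            3 is a leaf — visit 3.
          At 20: no right child.
        At 4: no right child.
      At 16: no right child.
    At 25: no right child.
  At 15: go right to 8.
    Visit 8.
    At 8: no left child.
    At 8: go right to 13.
      13 is a leaf — visit 13.
At 5: go right to 2.
  Visit 2.
  At 2: no left child.
  At 2: go right to 37.
    Visit 37.
    At 37: no left child.
    At 37: go right to 10.
      10 is a leaf — visit 10.
Full pre-order sequence: 5, 15, 25, 16, 4, 20, 3, 8, 13, 2, 37, 10.

4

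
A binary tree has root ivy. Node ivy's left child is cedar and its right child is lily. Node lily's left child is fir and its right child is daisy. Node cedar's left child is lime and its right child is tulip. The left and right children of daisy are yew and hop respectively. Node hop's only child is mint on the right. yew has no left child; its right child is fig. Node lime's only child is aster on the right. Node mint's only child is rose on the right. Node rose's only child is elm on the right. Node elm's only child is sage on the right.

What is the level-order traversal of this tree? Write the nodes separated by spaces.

ivy cedar lily lime tulip fir daisy aster yew hop fig mint rose elm sage

Level-order visits nodes level by level from the root, left to right within each level.
Level 0: ivy
Level 1: cedar, lily
Level 2: lime, tulip, fir, daisy
Level 3: aster, yew, hop
Level 4: fig, mint
Level 5: rose
Level 6: elm
Level 7: sage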